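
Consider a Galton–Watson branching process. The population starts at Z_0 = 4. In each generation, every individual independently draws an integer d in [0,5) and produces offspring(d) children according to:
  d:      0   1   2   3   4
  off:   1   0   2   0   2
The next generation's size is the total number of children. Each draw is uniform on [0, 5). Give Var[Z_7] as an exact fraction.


112/5

Outcome values over d=0..4: [1, 0, 2, 0, 2]
Σy = 5, Σy² = 9, M = 5
μ = 5/5 = 1,  σ² = 9/5 − (1)² = 4/5
V_0 = 0, E_0 = 4
V_1 = 4/5·E_0 + (1)²·V_0 = 16/5;  E_1 = 4
V_2 = 4/5·E_1 + (1)²·V_1 = 32/5;  E_2 = 4
V_3 = 4/5·E_2 + (1)²·V_2 = 48/5;  E_3 = 4
V_4 = 4/5·E_3 + (1)²·V_3 = 64/5;  E_4 = 4
V_5 = 4/5·E_4 + (1)²·V_4 = 16;  E_5 = 4
V_6 = 4/5·E_5 + (1)²·V_5 = 96/5;  E_6 = 4
V_7 = 4/5·E_6 + (1)²·V_6 = 112/5;  E_7 = 4


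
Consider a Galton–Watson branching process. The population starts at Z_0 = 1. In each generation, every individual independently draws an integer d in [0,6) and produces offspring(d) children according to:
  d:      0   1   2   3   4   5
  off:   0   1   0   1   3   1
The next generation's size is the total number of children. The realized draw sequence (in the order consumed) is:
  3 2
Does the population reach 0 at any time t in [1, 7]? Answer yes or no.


gen 0: Z_0=1, draws=[3], offspring=[1], Z_1=1
gen 1: Z_1=1, draws=[2], offspring=[0], Z_2=0
gen 2: Z_2=0, draws=[], offspring=[], Z_3=0
gen 3: Z_3=0, draws=[], offspring=[], Z_4=0
gen 4: Z_4=0, draws=[], offspring=[], Z_5=0
gen 5: Z_5=0, draws=[], offspring=[], Z_6=0
gen 6: Z_6=0, draws=[], offspring=[], Z_7=0

yes


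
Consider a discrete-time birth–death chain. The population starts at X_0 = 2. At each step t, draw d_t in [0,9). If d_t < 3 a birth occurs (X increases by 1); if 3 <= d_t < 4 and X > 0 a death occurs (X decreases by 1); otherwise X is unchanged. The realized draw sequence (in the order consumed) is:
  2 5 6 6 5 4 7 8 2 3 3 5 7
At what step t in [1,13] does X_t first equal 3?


1

t=0: X=2, d=2 → birth, X_1=3
t=1: X=3, d=5 → hold, X_2=3
t=2: X=3, d=6 → hold, X_3=3
t=3: X=3, d=6 → hold, X_4=3
t=4: X=3, d=5 → hold, X_5=3
t=5: X=3, d=4 → hold, X_6=3
t=6: X=3, d=7 → hold, X_7=3
t=7: X=3, d=8 → hold, X_8=3
t=8: X=3, d=2 → birth, X_9=4
t=9: X=4, d=3 → death, X_10=3
t=10: X=3, d=3 → death, X_11=2
t=11: X=2, d=5 → hold, X_12=2
t=12: X=2, d=7 → hold, X_13=2


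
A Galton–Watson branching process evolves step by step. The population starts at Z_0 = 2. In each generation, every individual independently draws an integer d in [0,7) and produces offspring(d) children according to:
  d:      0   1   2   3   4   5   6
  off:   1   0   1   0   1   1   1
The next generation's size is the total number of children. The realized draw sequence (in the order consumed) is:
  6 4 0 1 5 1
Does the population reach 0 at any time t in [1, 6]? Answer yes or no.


yes

gen 0: Z_0=2, draws=[6, 4], offspring=[1, 1], Z_1=2
gen 1: Z_1=2, draws=[0, 1], offspring=[1, 0], Z_2=1
gen 2: Z_2=1, draws=[5], offspring=[1], Z_3=1
gen 3: Z_3=1, draws=[1], offspring=[0], Z_4=0
gen 4: Z_4=0, draws=[], offspring=[], Z_5=0
gen 5: Z_5=0, draws=[], offspring=[], Z_6=0


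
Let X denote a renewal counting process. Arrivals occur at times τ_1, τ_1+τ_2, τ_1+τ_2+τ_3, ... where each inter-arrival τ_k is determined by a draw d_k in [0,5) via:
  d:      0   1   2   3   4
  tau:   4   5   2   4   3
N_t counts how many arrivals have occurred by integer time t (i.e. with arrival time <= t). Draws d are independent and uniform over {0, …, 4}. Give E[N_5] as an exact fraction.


28/25

Inter-arrival values over d=0..4: [4, 5, 2, 4, 3]
Each d has probability 1/5, so the pmf of τ is: f(2) = 1/5, f(3) = 1/5, f(4) = 2/5, f(5) = 1/5
Renewal equation for m(n) = E[N_n]: condition on τ_1 = k (if k <= n, one arrival plus a fresh copy on the remaining n−k steps): m(n) = F(n) + Σ_{k<=n} f(k)·m(n−k), where F(n) = P(τ <= n) and m(0) = 0
m(1) = F(1) = 0
m(2) = F(2) = 1/5
m(3) = F(3) = 2/5
m(4) = F(4) + f(2)·m(2) = 4/5 + 1/5·1/5 = 21/25
m(5) = F(5) + f(2)·m(3) + f(3)·m(2) = 1 + 1/5·2/5 + 1/5·1/5 = 28/25
E[N_5] = m(5) = 28/25


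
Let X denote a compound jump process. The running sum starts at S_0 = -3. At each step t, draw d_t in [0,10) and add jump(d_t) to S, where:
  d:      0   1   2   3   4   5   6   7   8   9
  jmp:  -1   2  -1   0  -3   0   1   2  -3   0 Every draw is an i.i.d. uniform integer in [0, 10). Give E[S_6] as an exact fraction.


Outcome values over d=0..9: [-1, 2, -1, 0, -3, 0, 1, 2, -3, 0]
Σy = -3, Σy² = 29, M = 10
μ = -3/10 = -3/10,  σ² = 29/10 − (-3/10)² = 281/100
E[S_6] = -3 + 6·(-3/10) = -24/5

-24/5


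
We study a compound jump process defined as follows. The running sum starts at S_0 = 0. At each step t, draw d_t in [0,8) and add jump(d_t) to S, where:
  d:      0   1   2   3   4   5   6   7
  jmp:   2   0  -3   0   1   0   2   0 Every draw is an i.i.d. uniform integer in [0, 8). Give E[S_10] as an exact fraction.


Outcome values over d=0..7: [2, 0, -3, 0, 1, 0, 2, 0]
Σy = 2, Σy² = 18, M = 8
μ = 2/8 = 1/4,  σ² = 18/8 − (1/4)² = 35/16
E[S_10] = 0 + 10·(1/4) = 5/2

5/2


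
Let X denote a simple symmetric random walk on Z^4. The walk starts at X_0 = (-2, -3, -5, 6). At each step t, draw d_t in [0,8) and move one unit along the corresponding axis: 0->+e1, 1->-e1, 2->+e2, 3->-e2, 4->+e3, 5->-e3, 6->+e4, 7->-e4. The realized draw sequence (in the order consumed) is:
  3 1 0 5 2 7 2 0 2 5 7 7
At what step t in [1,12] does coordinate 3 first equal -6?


t=0: X=(-2, -3, -5, 6), d=3 → -e2, X_1=(-2, -4, -5, 6)
t=1: X=(-2, -4, -5, 6), d=1 → -e1, X_2=(-3, -4, -5, 6)
t=2: X=(-3, -4, -5, 6), d=0 → +e1, X_3=(-2, -4, -5, 6)
t=3: X=(-2, -4, -5, 6), d=5 → -e3, X_4=(-2, -4, -6, 6)
t=4: X=(-2, -4, -6, 6), d=2 → +e2, X_5=(-2, -3, -6, 6)
t=5: X=(-2, -3, -6, 6), d=7 → -e4, X_6=(-2, -3, -6, 5)
t=6: X=(-2, -3, -6, 5), d=2 → +e2, X_7=(-2, -2, -6, 5)
t=7: X=(-2, -2, -6, 5), d=0 → +e1, X_8=(-1, -2, -6, 5)
t=8: X=(-1, -2, -6, 5), d=2 → +e2, X_9=(-1, -1, -6, 5)
t=9: X=(-1, -1, -6, 5), d=5 → -e3, X_10=(-1, -1, -7, 5)
t=10: X=(-1, -1, -7, 5), d=7 → -e4, X_11=(-1, -1, -7, 4)
t=11: X=(-1, -1, -7, 4), d=7 → -e4, X_12=(-1, -1, -7, 3)

4


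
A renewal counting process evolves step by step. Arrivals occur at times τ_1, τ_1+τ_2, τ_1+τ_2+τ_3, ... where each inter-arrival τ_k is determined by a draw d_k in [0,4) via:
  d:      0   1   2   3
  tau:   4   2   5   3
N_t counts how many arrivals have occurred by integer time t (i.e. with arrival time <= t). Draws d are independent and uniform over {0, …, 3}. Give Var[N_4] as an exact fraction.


Inter-arrival values over d=0..3: [4, 2, 5, 3]
Each d has probability 1/4, so the pmf of τ is: f(2) = 1/4, f(3) = 1/4, f(4) = 1/4, f(5) = 1/4
Let p_n(j) = P(N_n = j), with p_0 = [1]. Condition on τ_1: p_n(0) = P(τ > n), and for j >= 1, p_n(j) = Σ_{k<=n} f(k)·p_{n−k}(j−1)
p_1 = [1]  (j = 0)
p_2 = [3/4, 1/4]  (j = 0..1)
p_3 = [1/2, 1/2]  (j = 0..1)
p_4 = [1/4, 11/16, 1/16]  (j = 0..2)
E[N_4] = Σ j·p_4(j) = 13/16;  E[N_4²] = Σ j²·p_4(j) = 15/16
Var[N_4] = 15/16 − (13/16)² = 71/256

71/256


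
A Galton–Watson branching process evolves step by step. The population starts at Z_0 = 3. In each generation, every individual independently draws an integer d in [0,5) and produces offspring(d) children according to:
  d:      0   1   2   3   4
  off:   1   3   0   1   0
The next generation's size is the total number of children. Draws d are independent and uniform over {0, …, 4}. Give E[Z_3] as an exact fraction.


3

Outcome values over d=0..4: [1, 3, 0, 1, 0]
Σy = 5, Σy² = 11, M = 5
μ = 5/5 = 1,  σ² = 11/5 − (1)² = 6/5
E[Z_0] = 3
E[Z_1] = 1·E[Z_0] = 3
E[Z_2] = 1·E[Z_1] = 3
E[Z_3] = 1·E[Z_2] = 3


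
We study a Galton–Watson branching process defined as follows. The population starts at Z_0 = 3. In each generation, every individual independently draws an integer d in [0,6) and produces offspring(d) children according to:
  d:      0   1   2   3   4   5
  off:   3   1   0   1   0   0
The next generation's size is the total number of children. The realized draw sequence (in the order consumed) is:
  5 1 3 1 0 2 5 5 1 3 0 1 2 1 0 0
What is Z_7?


6

gen 0: Z_0=3, draws=[5, 1, 3], offspring=[0, 1, 1], Z_1=2
gen 1: Z_1=2, draws=[1, 0], offspring=[1, 3], Z_2=4
gen 2: Z_2=4, draws=[2, 5, 5, 1], offspring=[0, 0, 0, 1], Z_3=1
gen 3: Z_3=1, draws=[3], offspring=[1], Z_4=1
gen 4: Z_4=1, draws=[0], offspring=[3], Z_5=3
gen 5: Z_5=3, draws=[1, 2, 1], offspring=[1, 0, 1], Z_6=2
gen 6: Z_6=2, draws=[0, 0], offspring=[3, 3], Z_7=6


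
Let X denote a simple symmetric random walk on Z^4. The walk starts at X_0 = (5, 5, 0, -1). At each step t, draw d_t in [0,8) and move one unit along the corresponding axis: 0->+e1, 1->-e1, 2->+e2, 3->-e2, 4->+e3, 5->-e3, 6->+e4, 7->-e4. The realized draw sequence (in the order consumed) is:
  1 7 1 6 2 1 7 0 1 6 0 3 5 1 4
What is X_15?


t=0: X=(5, 5, 0, -1), d=1 → -e1, X_1=(4, 5, 0, -1)
t=1: X=(4, 5, 0, -1), d=7 → -e4, X_2=(4, 5, 0, -2)
t=2: X=(4, 5, 0, -2), d=1 → -e1, X_3=(3, 5, 0, -2)
t=3: X=(3, 5, 0, -2), d=6 → +e4, X_4=(3, 5, 0, -1)
t=4: X=(3, 5, 0, -1), d=2 → +e2, X_5=(3, 6, 0, -1)
t=5: X=(3, 6, 0, -1), d=1 → -e1, X_6=(2, 6, 0, -1)
t=6: X=(2, 6, 0, -1), d=7 → -e4, X_7=(2, 6, 0, -2)
t=7: X=(2, 6, 0, -2), d=0 → +e1, X_8=(3, 6, 0, -2)
t=8: X=(3, 6, 0, -2), d=1 → -e1, X_9=(2, 6, 0, -2)
t=9: X=(2, 6, 0, -2), d=6 → +e4, X_10=(2, 6, 0, -1)
t=10: X=(2, 6, 0, -1), d=0 → +e1, X_11=(3, 6, 0, -1)
t=11: X=(3, 6, 0, -1), d=3 → -e2, X_12=(3, 5, 0, -1)
t=12: X=(3, 5, 0, -1), d=5 → -e3, X_13=(3, 5, -1, -1)
t=13: X=(3, 5, -1, -1), d=1 → -e1, X_14=(2, 5, -1, -1)
t=14: X=(2, 5, -1, -1), d=4 → +e3, X_15=(2, 5, 0, -1)

(2, 5, 0, -1)


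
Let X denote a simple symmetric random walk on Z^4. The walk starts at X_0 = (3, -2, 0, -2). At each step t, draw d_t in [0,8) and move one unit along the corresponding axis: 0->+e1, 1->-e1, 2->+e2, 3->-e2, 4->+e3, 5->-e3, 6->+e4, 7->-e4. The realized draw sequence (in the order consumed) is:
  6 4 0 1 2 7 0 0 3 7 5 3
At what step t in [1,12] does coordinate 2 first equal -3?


t=0: X=(3, -2, 0, -2), d=6 → +e4, X_1=(3, -2, 0, -1)
t=1: X=(3, -2, 0, -1), d=4 → +e3, X_2=(3, -2, 1, -1)
t=2: X=(3, -2, 1, -1), d=0 → +e1, X_3=(4, -2, 1, -1)
t=3: X=(4, -2, 1, -1), d=1 → -e1, X_4=(3, -2, 1, -1)
t=4: X=(3, -2, 1, -1), d=2 → +e2, X_5=(3, -1, 1, -1)
t=5: X=(3, -1, 1, -1), d=7 → -e4, X_6=(3, -1, 1, -2)
t=6: X=(3, -1, 1, -2), d=0 → +e1, X_7=(4, -1, 1, -2)
t=7: X=(4, -1, 1, -2), d=0 → +e1, X_8=(5, -1, 1, -2)
t=8: X=(5, -1, 1, -2), d=3 → -e2, X_9=(5, -2, 1, -2)
t=9: X=(5, -2, 1, -2), d=7 → -e4, X_10=(5, -2, 1, -3)
t=10: X=(5, -2, 1, -3), d=5 → -e3, X_11=(5, -2, 0, -3)
t=11: X=(5, -2, 0, -3), d=3 → -e2, X_12=(5, -3, 0, -3)

12


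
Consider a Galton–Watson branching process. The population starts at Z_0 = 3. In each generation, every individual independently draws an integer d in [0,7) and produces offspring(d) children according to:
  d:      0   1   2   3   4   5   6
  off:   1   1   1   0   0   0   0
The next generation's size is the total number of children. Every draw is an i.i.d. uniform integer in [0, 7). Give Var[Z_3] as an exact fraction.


25596/117649

Outcome values over d=0..6: [1, 1, 1, 0, 0, 0, 0]
Σy = 3, Σy² = 3, M = 7
μ = 3/7 = 3/7,  σ² = 3/7 − (3/7)² = 12/49
V_0 = 0, E_0 = 3
V_1 = 12/49·E_0 + (3/7)²·V_0 = 36/49;  E_1 = 9/7
V_2 = 12/49·E_1 + (3/7)²·V_1 = 1080/2401;  E_2 = 27/49
V_3 = 12/49·E_2 + (3/7)²·V_2 = 25596/117649;  E_3 = 81/343


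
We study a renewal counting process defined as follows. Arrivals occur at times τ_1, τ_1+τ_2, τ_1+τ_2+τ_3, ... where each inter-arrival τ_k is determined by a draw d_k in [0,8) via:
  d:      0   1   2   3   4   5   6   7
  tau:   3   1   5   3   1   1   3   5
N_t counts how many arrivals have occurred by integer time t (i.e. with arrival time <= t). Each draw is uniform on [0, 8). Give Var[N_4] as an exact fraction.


Inter-arrival values over d=0..7: [3, 1, 5, 3, 1, 1, 3, 5]
Each d has probability 1/8, so the pmf of τ is: f(1) = 3/8, f(3) = 3/8, f(5) = 1/4
Let p_n(j) = P(N_n = j), with p_0 = [1]. Condition on τ_1: p_n(0) = P(τ > n), and for j >= 1, p_n(j) = Σ_{k<=n} f(k)·p_{n−k}(j−1)
p_1 = [5/8, 3/8]  (j = 0..1)
p_2 = [5/8, 15/64, 9/64]  (j = 0..2)
p_3 = [1/4, 39/64, 45/512, 27/512]  (j = 0..3)
p_4 = [1/4, 21/64, 189/512, 135/4096, 81/4096]  (j = 0..4)
E[N_4] = Σ j·p_4(j) = 5097/4096;  E[N_4²] = Σ j²·p_4(j) = 9903/4096
Var[N_4] = 9903/4096 − (5097/4096)² = 14583279/16777216

14583279/16777216


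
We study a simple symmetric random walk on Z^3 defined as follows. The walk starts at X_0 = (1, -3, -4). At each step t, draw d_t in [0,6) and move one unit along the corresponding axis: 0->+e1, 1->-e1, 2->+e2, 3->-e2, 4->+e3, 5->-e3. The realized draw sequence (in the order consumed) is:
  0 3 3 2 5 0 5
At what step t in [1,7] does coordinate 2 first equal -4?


2

t=0: X=(1, -3, -4), d=0 → +e1, X_1=(2, -3, -4)
t=1: X=(2, -3, -4), d=3 → -e2, X_2=(2, -4, -4)
t=2: X=(2, -4, -4), d=3 → -e2, X_3=(2, -5, -4)
t=3: X=(2, -5, -4), d=2 → +e2, X_4=(2, -4, -4)
t=4: X=(2, -4, -4), d=5 → -e3, X_5=(2, -4, -5)
t=5: X=(2, -4, -5), d=0 → +e1, X_6=(3, -4, -5)
t=6: X=(3, -4, -5), d=5 → -e3, X_7=(3, -4, -6)


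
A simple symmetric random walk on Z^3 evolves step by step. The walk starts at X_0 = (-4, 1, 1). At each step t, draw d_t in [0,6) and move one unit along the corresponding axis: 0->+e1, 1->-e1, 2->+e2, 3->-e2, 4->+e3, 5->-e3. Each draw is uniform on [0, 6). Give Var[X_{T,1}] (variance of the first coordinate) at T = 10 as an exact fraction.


10/3

Outcome values over d=0..5: [1, -1, 0, 0, 0, 0]
Σy = 0, Σy² = 2, M = 6
μ = 0/6 = 0,  σ² = 2/6 − (0)² = 1/3
Independent increments: Var[X_10] = 10·σ² = 10·(1/3) = 10/3


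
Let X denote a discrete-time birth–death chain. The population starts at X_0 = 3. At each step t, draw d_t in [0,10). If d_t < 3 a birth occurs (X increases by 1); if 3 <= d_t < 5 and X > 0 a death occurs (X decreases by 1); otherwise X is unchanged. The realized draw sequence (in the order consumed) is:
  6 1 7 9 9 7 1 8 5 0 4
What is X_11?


5

t=0: X=3, d=6 → hold, X_1=3
t=1: X=3, d=1 → birth, X_2=4
t=2: X=4, d=7 → hold, X_3=4
t=3: X=4, d=9 → hold, X_4=4
t=4: X=4, d=9 → hold, X_5=4
t=5: X=4, d=7 → hold, X_6=4
t=6: X=4, d=1 → birth, X_7=5
t=7: X=5, d=8 → hold, X_8=5
t=8: X=5, d=5 → hold, X_9=5
t=9: X=5, d=0 → birth, X_10=6
t=10: X=6, d=4 → death, X_11=5


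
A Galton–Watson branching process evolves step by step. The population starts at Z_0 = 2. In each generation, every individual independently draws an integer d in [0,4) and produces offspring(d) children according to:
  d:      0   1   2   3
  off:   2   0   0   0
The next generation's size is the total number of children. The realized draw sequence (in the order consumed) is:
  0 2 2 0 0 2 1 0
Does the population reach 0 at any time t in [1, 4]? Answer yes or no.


no

gen 0: Z_0=2, draws=[0, 2], offspring=[2, 0], Z_1=2
gen 1: Z_1=2, draws=[2, 0], offspring=[0, 2], Z_2=2
gen 2: Z_2=2, draws=[0, 2], offspring=[2, 0], Z_3=2
gen 3: Z_3=2, draws=[1, 0], offspring=[0, 2], Z_4=2


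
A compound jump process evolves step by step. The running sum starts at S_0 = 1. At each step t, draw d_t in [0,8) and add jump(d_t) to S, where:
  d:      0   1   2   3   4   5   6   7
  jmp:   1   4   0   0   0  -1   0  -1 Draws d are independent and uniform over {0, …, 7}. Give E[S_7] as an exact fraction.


Outcome values over d=0..7: [1, 4, 0, 0, 0, -1, 0, -1]
Σy = 3, Σy² = 19, M = 8
μ = 3/8 = 3/8,  σ² = 19/8 − (3/8)² = 143/64
E[S_7] = 1 + 7·(3/8) = 29/8

29/8


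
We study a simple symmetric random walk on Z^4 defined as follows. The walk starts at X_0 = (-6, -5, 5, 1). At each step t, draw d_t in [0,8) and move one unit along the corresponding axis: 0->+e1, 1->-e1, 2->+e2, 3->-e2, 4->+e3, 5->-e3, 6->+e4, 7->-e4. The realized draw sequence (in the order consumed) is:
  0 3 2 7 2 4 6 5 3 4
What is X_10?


(-5, -5, 6, 1)

t=0: X=(-6, -5, 5, 1), d=0 → +e1, X_1=(-5, -5, 5, 1)
t=1: X=(-5, -5, 5, 1), d=3 → -e2, X_2=(-5, -6, 5, 1)
t=2: X=(-5, -6, 5, 1), d=2 → +e2, X_3=(-5, -5, 5, 1)
t=3: X=(-5, -5, 5, 1), d=7 → -e4, X_4=(-5, -5, 5, 0)
t=4: X=(-5, -5, 5, 0), d=2 → +e2, X_5=(-5, -4, 5, 0)
t=5: X=(-5, -4, 5, 0), d=4 → +e3, X_6=(-5, -4, 6, 0)
t=6: X=(-5, -4, 6, 0), d=6 → +e4, X_7=(-5, -4, 6, 1)
t=7: X=(-5, -4, 6, 1), d=5 → -e3, X_8=(-5, -4, 5, 1)
t=8: X=(-5, -4, 5, 1), d=3 → -e2, X_9=(-5, -5, 5, 1)
t=9: X=(-5, -5, 5, 1), d=4 → +e3, X_10=(-5, -5, 6, 1)


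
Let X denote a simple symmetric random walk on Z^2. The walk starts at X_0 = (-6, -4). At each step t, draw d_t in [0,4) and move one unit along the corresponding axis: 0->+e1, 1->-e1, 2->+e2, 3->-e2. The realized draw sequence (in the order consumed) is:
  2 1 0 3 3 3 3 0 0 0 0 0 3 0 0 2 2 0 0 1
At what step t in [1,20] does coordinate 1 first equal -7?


t=0: X=(-6, -4), d=2 → +e2, X_1=(-6, -3)
t=1: X=(-6, -3), d=1 → -e1, X_2=(-7, -3)
t=2: X=(-7, -3), d=0 → +e1, X_3=(-6, -3)
t=3: X=(-6, -3), d=3 → -e2, X_4=(-6, -4)
t=4: X=(-6, -4), d=3 → -e2, X_5=(-6, -5)
t=5: X=(-6, -5), d=3 → -e2, X_6=(-6, -6)
t=6: X=(-6, -6), d=3 → -e2, X_7=(-6, -7)
t=7: X=(-6, -7), d=0 → +e1, X_8=(-5, -7)
t=8: X=(-5, -7), d=0 → +e1, X_9=(-4, -7)
t=9: X=(-4, -7), d=0 → +e1, X_10=(-3, -7)
t=10: X=(-3, -7), d=0 → +e1, X_11=(-2, -7)
t=11: X=(-2, -7), d=0 → +e1, X_12=(-1, -7)
t=12: X=(-1, -7), d=3 → -e2, X_13=(-1, -8)
t=13: X=(-1, -8), d=0 → +e1, X_14=(0, -8)
t=14: X=(0, -8), d=0 → +e1, X_15=(1, -8)
t=15: X=(1, -8), d=2 → +e2, X_16=(1, -7)
t=16: X=(1, -7), d=2 → +e2, X_17=(1, -6)
t=17: X=(1, -6), d=0 → +e1, X_18=(2, -6)
t=18: X=(2, -6), d=0 → +e1, X_19=(3, -6)
t=19: X=(3, -6), d=1 → -e1, X_20=(2, -6)

2


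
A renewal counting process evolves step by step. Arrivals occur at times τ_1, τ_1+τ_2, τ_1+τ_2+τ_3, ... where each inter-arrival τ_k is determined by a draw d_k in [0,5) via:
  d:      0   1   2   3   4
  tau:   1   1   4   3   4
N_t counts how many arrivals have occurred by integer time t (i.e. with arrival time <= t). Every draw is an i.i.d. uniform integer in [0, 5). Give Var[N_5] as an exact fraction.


Inter-arrival values over d=0..4: [1, 1, 4, 3, 4]
Each d has probability 1/5, so the pmf of τ is: f(1) = 2/5, f(3) = 1/5, f(4) = 2/5
Let p_n(j) = P(N_n = j), with p_0 = [1]. Condition on τ_1: p_n(0) = P(τ > n), and for j >= 1, p_n(j) = Σ_{k<=n} f(k)·p_{n−k}(j−1)
p_1 = [3/5, 2/5]  (j = 0..1)
p_2 = [3/5, 6/25, 4/25]  (j = 0..2)
p_3 = [2/5, 11/25, 12/125, 8/125]  (j = 0..3)
p_4 = [0, 17/25, 32/125, 24/625, 16/625]  (j = 0..4)
p_5 = [0, 9/25, 12/25, 84/625, 48/3125, 32/3125]  (j = 0..5)
E[N_5] = Σ j·p_5(j) = 5737/3125;  E[N_5²] = Σ j²·p_5(j) = 12473/3125
Var[N_5] = 12473/3125 − (5737/3125)² = 6064956/9765625

6064956/9765625


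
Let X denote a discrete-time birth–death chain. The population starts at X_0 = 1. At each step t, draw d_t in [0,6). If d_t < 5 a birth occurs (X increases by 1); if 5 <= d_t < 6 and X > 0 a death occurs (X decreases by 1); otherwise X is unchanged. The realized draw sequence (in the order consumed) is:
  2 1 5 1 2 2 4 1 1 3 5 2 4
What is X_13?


10

t=0: X=1, d=2 → birth, X_1=2
t=1: X=2, d=1 → birth, X_2=3
t=2: X=3, d=5 → death, X_3=2
t=3: X=2, d=1 → birth, X_4=3
t=4: X=3, d=2 → birth, X_5=4
t=5: X=4, d=2 → birth, X_6=5
t=6: X=5, d=4 → birth, X_7=6
t=7: X=6, d=1 → birth, X_8=7
t=8: X=7, d=1 → birth, X_9=8
t=9: X=8, d=3 → birth, X_10=9
t=10: X=9, d=5 → death, X_11=8
t=11: X=8, d=2 → birth, X_12=9
t=12: X=9, d=4 → birth, X_13=10


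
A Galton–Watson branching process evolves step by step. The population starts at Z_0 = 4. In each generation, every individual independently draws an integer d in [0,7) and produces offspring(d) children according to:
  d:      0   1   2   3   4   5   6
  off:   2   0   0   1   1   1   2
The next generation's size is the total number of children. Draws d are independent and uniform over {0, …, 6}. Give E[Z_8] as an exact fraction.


Outcome values over d=0..6: [2, 0, 0, 1, 1, 1, 2]
Σy = 7, Σy² = 11, M = 7
μ = 7/7 = 1,  σ² = 11/7 − (1)² = 4/7
E[Z_0] = 4
E[Z_1] = 1·E[Z_0] = 4
E[Z_2] = 1·E[Z_1] = 4
E[Z_3] = 1·E[Z_2] = 4
E[Z_4] = 1·E[Z_3] = 4
E[Z_5] = 1·E[Z_4] = 4
E[Z_6] = 1·E[Z_5] = 4
E[Z_7] = 1·E[Z_6] = 4
E[Z_8] = 1·E[Z_7] = 4

4


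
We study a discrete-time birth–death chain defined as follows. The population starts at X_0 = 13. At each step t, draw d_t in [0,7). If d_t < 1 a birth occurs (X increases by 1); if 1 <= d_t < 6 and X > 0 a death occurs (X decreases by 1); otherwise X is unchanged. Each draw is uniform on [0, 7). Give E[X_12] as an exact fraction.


X can drop by at most 1 per step and X_0 = 13 > T = 12, so X_t >= 13 − t >= 1 > 0 for every t <= 12: the floor at 0 (the 'and X > 0' condition) never binds. Hence X_12 = X_0 + Σ_{t<12} Y_t with i.i.d. increments Y_t = y(d_t) ∈ {+1, −1, 0}.
Outcome values over d=0..6: [1, -1, -1, -1, -1, -1, 0]
Σy = -4, Σy² = 6, M = 7
μ = -4/7 = -4/7,  σ² = 6/7 − (-4/7)² = 26/49
E[X_12] = 13 + 12·(-4/7) = 43/7

43/7


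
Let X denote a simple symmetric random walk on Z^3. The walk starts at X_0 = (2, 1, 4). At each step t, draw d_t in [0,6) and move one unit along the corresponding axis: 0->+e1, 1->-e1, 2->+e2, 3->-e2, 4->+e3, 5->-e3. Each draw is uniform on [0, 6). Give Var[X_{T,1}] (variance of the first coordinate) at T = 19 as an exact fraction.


19/3

Outcome values over d=0..5: [1, -1, 0, 0, 0, 0]
Σy = 0, Σy² = 2, M = 6
μ = 0/6 = 0,  σ² = 2/6 − (0)² = 1/3
Independent increments: Var[X_19] = 19·σ² = 19·(1/3) = 19/3


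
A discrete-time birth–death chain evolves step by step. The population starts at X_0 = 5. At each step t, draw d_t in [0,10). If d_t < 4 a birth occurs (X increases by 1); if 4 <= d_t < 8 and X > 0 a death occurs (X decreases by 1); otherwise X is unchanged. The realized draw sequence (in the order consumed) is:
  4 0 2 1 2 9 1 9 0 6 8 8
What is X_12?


9

t=0: X=5, d=4 → death, X_1=4
t=1: X=4, d=0 → birth, X_2=5
t=2: X=5, d=2 → birth, X_3=6
t=3: X=6, d=1 → birth, X_4=7
t=4: X=7, d=2 → birth, X_5=8
t=5: X=8, d=9 → hold, X_6=8
t=6: X=8, d=1 → birth, X_7=9
t=7: X=9, d=9 → hold, X_8=9
t=8: X=9, d=0 → birth, X_9=10
t=9: X=10, d=6 → death, X_10=9
t=10: X=9, d=8 → hold, X_11=9
t=11: X=9, d=8 → hold, X_12=9


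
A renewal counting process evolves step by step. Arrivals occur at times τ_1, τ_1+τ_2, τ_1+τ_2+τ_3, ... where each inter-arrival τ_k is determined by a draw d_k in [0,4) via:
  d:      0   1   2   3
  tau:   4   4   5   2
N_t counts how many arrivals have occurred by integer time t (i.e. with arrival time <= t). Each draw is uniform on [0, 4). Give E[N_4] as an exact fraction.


13/16

Inter-arrival values over d=0..3: [4, 4, 5, 2]
Each d has probability 1/4, so the pmf of τ is: f(2) = 1/4, f(4) = 1/2, f(5) = 1/4
Renewal equation for m(n) = E[N_n]: condition on τ_1 = k (if k <= n, one arrival plus a fresh copy on the remaining n−k steps): m(n) = F(n) + Σ_{k<=n} f(k)·m(n−k), where F(n) = P(τ <= n) and m(0) = 0
m(1) = F(1) = 0
m(2) = F(2) = 1/4
m(3) = F(3) = 1/4
m(4) = F(4) + f(2)·m(2) = 3/4 + 1/4·1/4 = 13/16
E[N_4] = m(4) = 13/16


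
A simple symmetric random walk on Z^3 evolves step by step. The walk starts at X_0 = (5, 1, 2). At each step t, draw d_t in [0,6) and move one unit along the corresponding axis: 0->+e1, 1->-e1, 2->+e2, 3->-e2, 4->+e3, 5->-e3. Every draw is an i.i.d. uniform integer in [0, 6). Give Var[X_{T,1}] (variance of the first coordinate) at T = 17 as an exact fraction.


17/3

Outcome values over d=0..5: [1, -1, 0, 0, 0, 0]
Σy = 0, Σy² = 2, M = 6
μ = 0/6 = 0,  σ² = 2/6 − (0)² = 1/3
Independent increments: Var[X_17] = 17·σ² = 17·(1/3) = 17/3


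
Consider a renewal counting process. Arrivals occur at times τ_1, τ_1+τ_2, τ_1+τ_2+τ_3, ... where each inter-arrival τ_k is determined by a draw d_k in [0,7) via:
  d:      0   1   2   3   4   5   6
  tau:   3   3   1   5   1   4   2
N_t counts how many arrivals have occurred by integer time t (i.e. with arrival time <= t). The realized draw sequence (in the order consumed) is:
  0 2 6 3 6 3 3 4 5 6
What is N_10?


3

draw d_1=0: τ_1=3, arrival time A_1=3
draw d_2=2: τ_2=1, arrival time A_2=4
draw d_3=6: τ_3=2, arrival time A_3=6
draw d_4=3: τ_4=5, arrival time A_4=11
draw d_5=6: τ_5=2, arrival time A_5=13
draw d_6=3: τ_6=5, arrival time A_6=18
draw d_7=3: τ_7=5, arrival time A_7=23
draw d_8=4: τ_8=1, arrival time A_8=24
draw d_9=5: τ_9=4, arrival time A_9=28
draw d_10=6: τ_10=2, arrival time A_10=30
N_t over t=0..10: 0:0 1:0 2:0 3:1 4:2 5:2 6:3 7:3 8:3 9:3 10:3


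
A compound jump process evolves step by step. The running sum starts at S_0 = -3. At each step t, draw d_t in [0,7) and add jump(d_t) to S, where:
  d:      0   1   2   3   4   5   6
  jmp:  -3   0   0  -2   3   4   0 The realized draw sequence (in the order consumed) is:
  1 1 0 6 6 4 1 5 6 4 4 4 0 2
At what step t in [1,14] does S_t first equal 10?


t=0: S=-3, d=1, jump=0, S_1=-3
t=1: S=-3, d=1, jump=0, S_2=-3
t=2: S=-3, d=0, jump=-3, S_3=-6
t=3: S=-6, d=6, jump=0, S_4=-6
t=4: S=-6, d=6, jump=0, S_5=-6
t=5: S=-6, d=4, jump=3, S_6=-3
t=6: S=-3, d=1, jump=0, S_7=-3
t=7: S=-3, d=5, jump=4, S_8=1
t=8: S=1, d=6, jump=0, S_9=1
t=9: S=1, d=4, jump=3, S_10=4
t=10: S=4, d=4, jump=3, S_11=7
t=11: S=7, d=4, jump=3, S_12=10
t=12: S=10, d=0, jump=-3, S_13=7
t=13: S=7, d=2, jump=0, S_14=7

12


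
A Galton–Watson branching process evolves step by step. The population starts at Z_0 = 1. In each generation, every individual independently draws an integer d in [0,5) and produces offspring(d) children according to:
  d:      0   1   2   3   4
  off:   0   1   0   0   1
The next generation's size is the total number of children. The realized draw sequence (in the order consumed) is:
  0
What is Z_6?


gen 0: Z_0=1, draws=[0], offspring=[0], Z_1=0
gen 1: Z_1=0, draws=[], offspring=[], Z_2=0
gen 2: Z_2=0, draws=[], offspring=[], Z_3=0
gen 3: Z_3=0, draws=[], offspring=[], Z_4=0
gen 4: Z_4=0, draws=[], offspring=[], Z_5=0
gen 5: Z_5=0, draws=[], offspring=[], Z_6=0

0


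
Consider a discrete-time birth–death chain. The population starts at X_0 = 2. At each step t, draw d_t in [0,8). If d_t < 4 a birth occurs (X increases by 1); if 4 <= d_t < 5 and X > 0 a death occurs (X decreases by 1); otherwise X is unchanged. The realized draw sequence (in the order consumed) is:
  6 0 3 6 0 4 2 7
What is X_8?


5

t=0: X=2, d=6 → hold, X_1=2
t=1: X=2, d=0 → birth, X_2=3
t=2: X=3, d=3 → birth, X_3=4
t=3: X=4, d=6 → hold, X_4=4
t=4: X=4, d=0 → birth, X_5=5
t=5: X=5, d=4 → death, X_6=4
t=6: X=4, d=2 → birth, X_7=5
t=7: X=5, d=7 → hold, X_8=5


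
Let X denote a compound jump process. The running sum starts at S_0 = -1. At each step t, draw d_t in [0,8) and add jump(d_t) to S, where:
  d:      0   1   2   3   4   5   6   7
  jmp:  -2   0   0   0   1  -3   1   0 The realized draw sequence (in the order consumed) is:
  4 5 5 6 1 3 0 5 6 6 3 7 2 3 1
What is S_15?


-8

t=0: S=-1, d=4, jump=1, S_1=0
t=1: S=0, d=5, jump=-3, S_2=-3
t=2: S=-3, d=5, jump=-3, S_3=-6
t=3: S=-6, d=6, jump=1, S_4=-5
t=4: S=-5, d=1, jump=0, S_5=-5
t=5: S=-5, d=3, jump=0, S_6=-5
t=6: S=-5, d=0, jump=-2, S_7=-7
t=7: S=-7, d=5, jump=-3, S_8=-10
t=8: S=-10, d=6, jump=1, S_9=-9
t=9: S=-9, d=6, jump=1, S_10=-8
t=10: S=-8, d=3, jump=0, S_11=-8
t=11: S=-8, d=7, jump=0, S_12=-8
t=12: S=-8, d=2, jump=0, S_13=-8
t=13: S=-8, d=3, jump=0, S_14=-8
t=14: S=-8, d=1, jump=0, S_15=-8


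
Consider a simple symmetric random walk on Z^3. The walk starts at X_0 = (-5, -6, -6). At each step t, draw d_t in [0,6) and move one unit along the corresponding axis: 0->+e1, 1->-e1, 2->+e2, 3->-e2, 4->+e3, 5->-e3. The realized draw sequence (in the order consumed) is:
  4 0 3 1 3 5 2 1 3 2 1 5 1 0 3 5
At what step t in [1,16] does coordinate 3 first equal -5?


t=0: X=(-5, -6, -6), d=4 → +e3, X_1=(-5, -6, -5)
t=1: X=(-5, -6, -5), d=0 → +e1, X_2=(-4, -6, -5)
t=2: X=(-4, -6, -5), d=3 → -e2, X_3=(-4, -7, -5)
t=3: X=(-4, -7, -5), d=1 → -e1, X_4=(-5, -7, -5)
t=4: X=(-5, -7, -5), d=3 → -e2, X_5=(-5, -8, -5)
t=5: X=(-5, -8, -5), d=5 → -e3, X_6=(-5, -8, -6)
t=6: X=(-5, -8, -6), d=2 → +e2, X_7=(-5, -7, -6)
t=7: X=(-5, -7, -6), d=1 → -e1, X_8=(-6, -7, -6)
t=8: X=(-6, -7, -6), d=3 → -e2, X_9=(-6, -8, -6)
t=9: X=(-6, -8, -6), d=2 → +e2, X_10=(-6, -7, -6)
t=10: X=(-6, -7, -6), d=1 → -e1, X_11=(-7, -7, -6)
t=11: X=(-7, -7, -6), d=5 → -e3, X_12=(-7, -7, -7)
t=12: X=(-7, -7, -7), d=1 → -e1, X_13=(-8, -7, -7)
t=13: X=(-8, -7, -7), d=0 → +e1, X_14=(-7, -7, -7)
t=14: X=(-7, -7, -7), d=3 → -e2, X_15=(-7, -8, -7)
t=15: X=(-7, -8, -7), d=5 → -e3, X_16=(-7, -8, -8)

1


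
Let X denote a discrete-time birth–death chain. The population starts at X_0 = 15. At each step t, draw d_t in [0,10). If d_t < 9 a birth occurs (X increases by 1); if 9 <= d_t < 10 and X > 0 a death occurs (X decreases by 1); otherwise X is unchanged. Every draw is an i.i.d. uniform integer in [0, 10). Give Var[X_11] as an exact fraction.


99/25

X can drop by at most 1 per step and X_0 = 15 > T = 11, so X_t >= 15 − t >= 4 > 0 for every t <= 11: the floor at 0 (the 'and X > 0' condition) never binds. Hence X_11 = X_0 + Σ_{t<11} Y_t with i.i.d. increments Y_t = y(d_t) ∈ {+1, −1, 0}.
Outcome values over d=0..9: [1, 1, 1, 1, 1, 1, 1, 1, 1, -1]
Σy = 8, Σy² = 10, M = 10
μ = 8/10 = 4/5,  σ² = 10/10 − (4/5)² = 9/25
Independent increments: Var[X_11] = 11·σ² = 11·(9/25) = 99/25


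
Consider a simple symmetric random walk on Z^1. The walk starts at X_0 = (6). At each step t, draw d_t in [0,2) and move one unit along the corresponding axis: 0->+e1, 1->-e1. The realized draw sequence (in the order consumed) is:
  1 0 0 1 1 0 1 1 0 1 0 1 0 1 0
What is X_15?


(5)

t=0: X=(6), d=1 → -e1, X_1=(5)
t=1: X=(5), d=0 → +e1, X_2=(6)
t=2: X=(6), d=0 → +e1, X_3=(7)
t=3: X=(7), d=1 → -e1, X_4=(6)
t=4: X=(6), d=1 → -e1, X_5=(5)
t=5: X=(5), d=0 → +e1, X_6=(6)
t=6: X=(6), d=1 → -e1, X_7=(5)
t=7: X=(5), d=1 → -e1, X_8=(4)
t=8: X=(4), d=0 → +e1, X_9=(5)
t=9: X=(5), d=1 → -e1, X_10=(4)
t=10: X=(4), d=0 → +e1, X_11=(5)
t=11: X=(5), d=1 → -e1, X_12=(4)
t=12: X=(4), d=0 → +e1, X_13=(5)
t=13: X=(5), d=1 → -e1, X_14=(4)
t=14: X=(4), d=0 → +e1, X_15=(5)


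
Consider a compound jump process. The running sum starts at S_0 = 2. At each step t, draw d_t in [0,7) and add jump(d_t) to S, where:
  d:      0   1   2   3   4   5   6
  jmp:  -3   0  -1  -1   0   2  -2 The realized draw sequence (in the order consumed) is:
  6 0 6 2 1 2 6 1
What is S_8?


-9

t=0: S=2, d=6, jump=-2, S_1=0
t=1: S=0, d=0, jump=-3, S_2=-3
t=2: S=-3, d=6, jump=-2, S_3=-5
t=3: S=-5, d=2, jump=-1, S_4=-6
t=4: S=-6, d=1, jump=0, S_5=-6
t=5: S=-6, d=2, jump=-1, S_6=-7
t=6: S=-7, d=6, jump=-2, S_7=-9
t=7: S=-9, d=1, jump=0, S_8=-9


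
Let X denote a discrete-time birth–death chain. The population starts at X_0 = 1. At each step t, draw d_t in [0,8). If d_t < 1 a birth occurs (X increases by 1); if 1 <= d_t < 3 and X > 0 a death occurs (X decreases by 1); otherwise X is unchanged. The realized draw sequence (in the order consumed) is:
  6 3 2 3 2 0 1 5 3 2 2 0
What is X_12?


t=0: X=1, d=6 → hold, X_1=1
t=1: X=1, d=3 → hold, X_2=1
t=2: X=1, d=2 → death, X_3=0
t=3: X=0, d=3 → hold, X_4=0
t=4: X=0, d=2 → hold, X_5=0
t=5: X=0, d=0 → birth, X_6=1
t=6: X=1, d=1 → death, X_7=0
t=7: X=0, d=5 → hold, X_8=0
t=8: X=0, d=3 → hold, X_9=0
t=9: X=0, d=2 → hold, X_10=0
t=10: X=0, d=2 → hold, X_11=0
t=11: X=0, d=0 → birth, X_12=1

1


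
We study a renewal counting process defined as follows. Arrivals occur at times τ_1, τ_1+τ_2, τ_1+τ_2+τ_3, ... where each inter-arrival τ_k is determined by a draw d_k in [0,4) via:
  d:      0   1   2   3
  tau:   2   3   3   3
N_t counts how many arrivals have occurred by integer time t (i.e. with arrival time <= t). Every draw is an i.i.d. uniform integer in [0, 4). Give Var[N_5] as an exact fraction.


Inter-arrival values over d=0..3: [2, 3, 3, 3]
Each d has probability 1/4, so the pmf of τ is: f(2) = 1/4, f(3) = 3/4
Let p_n(j) = P(N_n = j), with p_0 = [1]. Condition on τ_1: p_n(0) = P(τ > n), and for j >= 1, p_n(j) = Σ_{k<=n} f(k)·p_{n−k}(j−1)
p_1 = [1]  (j = 0)
p_2 = [3/4, 1/4]  (j = 0..1)
p_3 = [0, 1]  (j = 0..1)
p_4 = [0, 15/16, 1/16]  (j = 0..2)
p_5 = [0, 9/16, 7/16]  (j = 0..2)
E[N_5] = Σ j·p_5(j) = 23/16;  E[N_5²] = Σ j²·p_5(j) = 37/16
Var[N_5] = 37/16 − (23/16)² = 63/256

63/256


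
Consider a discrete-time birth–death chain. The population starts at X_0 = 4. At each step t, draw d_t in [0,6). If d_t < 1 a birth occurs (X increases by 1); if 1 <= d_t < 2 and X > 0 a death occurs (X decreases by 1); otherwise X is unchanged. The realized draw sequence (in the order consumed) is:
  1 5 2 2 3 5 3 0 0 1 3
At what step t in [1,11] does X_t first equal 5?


t=0: X=4, d=1 → death, X_1=3
t=1: X=3, d=5 → hold, X_2=3
t=2: X=3, d=2 → hold, X_3=3
t=3: X=3, d=2 → hold, X_4=3
t=4: X=3, d=3 → hold, X_5=3
t=5: X=3, d=5 → hold, X_6=3
t=6: X=3, d=3 → hold, X_7=3
t=7: X=3, d=0 → birth, X_8=4
t=8: X=4, d=0 → birth, X_9=5
t=9: X=5, d=1 → death, X_10=4
t=10: X=4, d=3 → hold, X_11=4

9


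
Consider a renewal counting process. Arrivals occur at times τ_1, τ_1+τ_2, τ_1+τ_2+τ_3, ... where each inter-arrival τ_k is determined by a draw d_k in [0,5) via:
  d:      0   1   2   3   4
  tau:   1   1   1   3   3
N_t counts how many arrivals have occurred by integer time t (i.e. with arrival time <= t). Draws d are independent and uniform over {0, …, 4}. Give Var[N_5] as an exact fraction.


Inter-arrival values over d=0..4: [1, 1, 1, 3, 3]
Each d has probability 1/5, so the pmf of τ is: f(1) = 3/5, f(3) = 2/5
Let p_n(j) = P(N_n = j), with p_0 = [1]. Condition on τ_1: p_n(0) = P(τ > n), and for j >= 1, p_n(j) = Σ_{k<=n} f(k)·p_{n−k}(j−1)
p_1 = [2/5, 3/5]  (j = 0..1)
p_2 = [2/5, 6/25, 9/25]  (j = 0..2)
p_3 = [0, 16/25, 18/125, 27/125]  (j = 0..3)
p_4 = [0, 4/25, 78/125, 54/625, 81/625]  (j = 0..4)
p_5 = [0, 4/25, 24/125, 324/625, 162/3125, 243/3125]  (j = 0..5)
E[N_5] = Σ j·p_5(j) = 8423/3125;  E[N_5²] = Σ j²·p_5(j) = 26147/3125
Var[N_5] = 26147/3125 − (8423/3125)² = 10762446/9765625

10762446/9765625


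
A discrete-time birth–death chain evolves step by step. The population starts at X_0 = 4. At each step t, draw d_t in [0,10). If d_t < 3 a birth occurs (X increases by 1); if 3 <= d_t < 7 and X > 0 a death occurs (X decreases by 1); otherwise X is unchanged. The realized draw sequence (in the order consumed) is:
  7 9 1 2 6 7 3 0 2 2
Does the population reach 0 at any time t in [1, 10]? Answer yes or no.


no

t=0: X=4, d=7 → hold, X_1=4
t=1: X=4, d=9 → hold, X_2=4
t=2: X=4, d=1 → birth, X_3=5
t=3: X=5, d=2 → birth, X_4=6
t=4: X=6, d=6 → death, X_5=5
t=5: X=5, d=7 → hold, X_6=5
t=6: X=5, d=3 → death, X_7=4
t=7: X=4, d=0 → birth, X_8=5
t=8: X=5, d=2 → birth, X_9=6
t=9: X=6, d=2 → birth, X_10=7


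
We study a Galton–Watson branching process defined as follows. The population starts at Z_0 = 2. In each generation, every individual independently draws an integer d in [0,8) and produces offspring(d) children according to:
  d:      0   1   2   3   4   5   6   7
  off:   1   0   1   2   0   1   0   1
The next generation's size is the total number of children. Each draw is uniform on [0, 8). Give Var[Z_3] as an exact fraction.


2331/2048

Outcome values over d=0..7: [1, 0, 1, 2, 0, 1, 0, 1]
Σy = 6, Σy² = 8, M = 8
μ = 6/8 = 3/4,  σ² = 8/8 − (3/4)² = 7/16
V_0 = 0, E_0 = 2
V_1 = 7/16·E_0 + (3/4)²·V_0 = 7/8;  E_1 = 3/2
V_2 = 7/16·E_1 + (3/4)²·V_1 = 147/128;  E_2 = 9/8
V_3 = 7/16·E_2 + (3/4)²·V_2 = 2331/2048;  E_3 = 27/32


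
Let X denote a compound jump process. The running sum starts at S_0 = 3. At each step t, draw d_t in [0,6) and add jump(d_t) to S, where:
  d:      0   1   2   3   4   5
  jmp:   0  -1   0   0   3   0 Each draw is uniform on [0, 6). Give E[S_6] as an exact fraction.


5

Outcome values over d=0..5: [0, -1, 0, 0, 3, 0]
Σy = 2, Σy² = 10, M = 6
μ = 2/6 = 1/3,  σ² = 10/6 − (1/3)² = 14/9
E[S_6] = 3 + 6·(1/3) = 5


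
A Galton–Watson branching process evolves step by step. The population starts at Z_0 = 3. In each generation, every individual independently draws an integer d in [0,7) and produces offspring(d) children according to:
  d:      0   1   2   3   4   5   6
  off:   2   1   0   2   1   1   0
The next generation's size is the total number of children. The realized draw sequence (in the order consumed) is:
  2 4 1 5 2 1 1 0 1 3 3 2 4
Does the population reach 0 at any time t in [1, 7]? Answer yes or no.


no

gen 0: Z_0=3, draws=[2, 4, 1], offspring=[0, 1, 1], Z_1=2
gen 1: Z_1=2, draws=[5, 2], offspring=[1, 0], Z_2=1
gen 2: Z_2=1, draws=[1], offspring=[1], Z_3=1
gen 3: Z_3=1, draws=[1], offspring=[1], Z_4=1
gen 4: Z_4=1, draws=[0], offspring=[2], Z_5=2
gen 5: Z_5=2, draws=[1, 3], offspring=[1, 2], Z_6=3
gen 6: Z_6=3, draws=[3, 2, 4], offspring=[2, 0, 1], Z_7=3


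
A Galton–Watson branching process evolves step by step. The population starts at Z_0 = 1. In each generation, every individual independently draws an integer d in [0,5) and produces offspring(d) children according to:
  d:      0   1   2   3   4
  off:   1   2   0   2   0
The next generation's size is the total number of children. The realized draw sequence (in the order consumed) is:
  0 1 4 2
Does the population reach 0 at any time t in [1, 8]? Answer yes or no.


yes

gen 0: Z_0=1, draws=[0], offspring=[1], Z_1=1
gen 1: Z_1=1, draws=[1], offspring=[2], Z_2=2
gen 2: Z_2=2, draws=[4, 2], offspring=[0, 0], Z_3=0
gen 3: Z_3=0, draws=[], offspring=[], Z_4=0
gen 4: Z_4=0, draws=[], offspring=[], Z_5=0
gen 5: Z_5=0, draws=[], offspring=[], Z_6=0
gen 6: Z_6=0, draws=[], offspring=[], Z_7=0
gen 7: Z_7=0, draws=[], offspring=[], Z_8=0


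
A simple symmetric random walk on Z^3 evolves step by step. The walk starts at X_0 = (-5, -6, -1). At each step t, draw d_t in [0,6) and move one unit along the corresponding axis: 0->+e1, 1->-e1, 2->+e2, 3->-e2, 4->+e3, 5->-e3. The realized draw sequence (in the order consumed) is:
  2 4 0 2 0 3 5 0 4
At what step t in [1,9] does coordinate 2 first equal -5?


1

t=0: X=(-5, -6, -1), d=2 → +e2, X_1=(-5, -5, -1)
t=1: X=(-5, -5, -1), d=4 → +e3, X_2=(-5, -5, 0)
t=2: X=(-5, -5, 0), d=0 → +e1, X_3=(-4, -5, 0)
t=3: X=(-4, -5, 0), d=2 → +e2, X_4=(-4, -4, 0)
t=4: X=(-4, -4, 0), d=0 → +e1, X_5=(-3, -4, 0)
t=5: X=(-3, -4, 0), d=3 → -e2, X_6=(-3, -5, 0)
t=6: X=(-3, -5, 0), d=5 → -e3, X_7=(-3, -5, -1)
t=7: X=(-3, -5, -1), d=0 → +e1, X_8=(-2, -5, -1)
t=8: X=(-2, -5, -1), d=4 → +e3, X_9=(-2, -5, 0)


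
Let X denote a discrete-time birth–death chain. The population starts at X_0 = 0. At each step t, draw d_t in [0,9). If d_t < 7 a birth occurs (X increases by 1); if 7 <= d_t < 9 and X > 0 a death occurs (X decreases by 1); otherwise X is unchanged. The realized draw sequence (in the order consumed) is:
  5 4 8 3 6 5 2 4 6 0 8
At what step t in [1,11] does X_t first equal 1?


1

t=0: X=0, d=5 → birth, X_1=1
t=1: X=1, d=4 → birth, X_2=2
t=2: X=2, d=8 → death, X_3=1
t=3: X=1, d=3 → birth, X_4=2
t=4: X=2, d=6 → birth, X_5=3
t=5: X=3, d=5 → birth, X_6=4
t=6: X=4, d=2 → birth, X_7=5
t=7: X=5, d=4 → birth, X_8=6
t=8: X=6, d=6 → birth, X_9=7
t=9: X=7, d=0 → birth, X_10=8
t=10: X=8, d=8 → death, X_11=7


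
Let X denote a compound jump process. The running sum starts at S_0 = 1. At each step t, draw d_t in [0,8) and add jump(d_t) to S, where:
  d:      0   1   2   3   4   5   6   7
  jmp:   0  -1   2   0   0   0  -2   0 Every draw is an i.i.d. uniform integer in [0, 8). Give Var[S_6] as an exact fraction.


Outcome values over d=0..7: [0, -1, 2, 0, 0, 0, -2, 0]
Σy = -1, Σy² = 9, M = 8
μ = -1/8 = -1/8,  σ² = 9/8 − (-1/8)² = 71/64
Independent increments: Var[S_6] = 6·σ² = 6·(71/64) = 213/32

213/32
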